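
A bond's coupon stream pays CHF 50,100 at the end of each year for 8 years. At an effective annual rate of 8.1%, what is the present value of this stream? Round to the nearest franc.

PV = 50100 × [1 − (1+0.081)^(−8)] / 0.081 = 50100 × 5.724895 = 286,817.2325

CHF 286,817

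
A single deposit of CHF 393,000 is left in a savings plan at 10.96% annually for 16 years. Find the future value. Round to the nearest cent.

FV = PV·(1+i)^n = 393,000 × 5.280356 = 2,075,179.7432

CHF 2,075,179.74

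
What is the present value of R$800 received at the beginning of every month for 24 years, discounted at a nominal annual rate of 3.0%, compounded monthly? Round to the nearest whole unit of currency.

Periodic rate i = 0.03/12 = 0.0025; n = 24 × 12 = 288 periods.
PV = 800 × [1 − (1+0.0025)^(−288)] / 0.0025 × (1+i) = 800 × 205.636890 = 164,509.5119
Payments are at the start of each period, so multiply by (1+i).

R$164,510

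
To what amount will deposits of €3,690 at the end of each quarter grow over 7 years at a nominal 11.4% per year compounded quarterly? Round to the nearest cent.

With 4 periods per year: i = 0.0285, n = 28.
FV = 3690 × [(1+0.0285)^28 − 1] / 0.0285 = 3690 × 41.980519 = 154,908.1133

€154,908.11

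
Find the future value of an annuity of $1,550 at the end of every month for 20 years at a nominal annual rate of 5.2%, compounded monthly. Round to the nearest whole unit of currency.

$652,026

Periodic rate i = 0.052/12 = 0.00433333; n = 20 × 12 = 240 periods.
Accumulation factor s(240|0.00433333) = 420.661694; FV = 1550 × 420.661694 = 652,025.6251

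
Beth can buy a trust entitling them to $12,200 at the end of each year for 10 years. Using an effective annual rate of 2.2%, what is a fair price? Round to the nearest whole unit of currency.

PV = PMT · [1 − (1+i)^(−n)] / i = 12200 · 8.889311 = 108,449.5955

$108,450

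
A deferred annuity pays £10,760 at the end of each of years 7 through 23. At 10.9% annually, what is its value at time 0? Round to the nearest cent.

£43,923.28

PV at t=6 (ordinary 17-year annuity): 10760 × a(17|0.109) = 10760 × 7.594020 = 81,711.6593
Discount back 6 years: 81,711.6593 × (1+0.109)^(−6) = 81,711.6593 × 0.537540 = 43,923.2789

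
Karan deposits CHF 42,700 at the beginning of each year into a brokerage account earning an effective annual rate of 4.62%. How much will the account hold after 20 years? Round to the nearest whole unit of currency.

CHF 1,419,192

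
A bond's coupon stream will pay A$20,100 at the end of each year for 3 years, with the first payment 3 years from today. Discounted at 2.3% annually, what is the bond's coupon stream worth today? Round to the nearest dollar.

Value one period before first payment (t=2): 20100 × [1 − (1+0.023)^(−3)] / 0.023 = 20100 × 2.867113 = 57,628.9753
PV₀ = 57,628.9753 / (1+0.023)^2 = 57,628.9753 / 1.046529 = 55,066.7734

A$55,067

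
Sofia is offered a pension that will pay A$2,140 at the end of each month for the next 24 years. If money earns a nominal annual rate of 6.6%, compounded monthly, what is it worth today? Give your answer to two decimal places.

A$308,920.61

Periodic rate i = 0.066/12 = 0.0055; n = 24 × 12 = 288 periods.
Annuity factor a(288|0.0055) = 144.355425; PV = 2140 × 144.355425 = 308,920.6101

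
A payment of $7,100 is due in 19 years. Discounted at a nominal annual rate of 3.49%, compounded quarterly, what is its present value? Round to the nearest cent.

$3,668.82

With 4 periods per year: i = 0.008725, n = 76.
PV = 7,100 / (1 + 0.008725)^76 = 7,100 / 1.935226 = 3,668.8228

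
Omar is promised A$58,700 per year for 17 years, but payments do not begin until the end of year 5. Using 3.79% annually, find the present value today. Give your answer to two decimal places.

Value one period before first payment (t=4): 58700 × [1 − (1+0.0379)^(−17)] / 0.0379 = 58700 × 12.366223 = 725,897.2681
Discount back 4 years: 725,897.2681 × (1+0.0379)^(−4) = 725,897.2681 × 0.861743 = 625,537.1601

A$625,537.16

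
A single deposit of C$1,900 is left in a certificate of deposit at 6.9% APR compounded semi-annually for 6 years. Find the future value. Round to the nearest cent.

With 2 periods per year: i = 0.0345, n = 12.
FV = PV·(1+i)^n = 1,900 × 1.502332 = 2,854.4309

C$2,854.43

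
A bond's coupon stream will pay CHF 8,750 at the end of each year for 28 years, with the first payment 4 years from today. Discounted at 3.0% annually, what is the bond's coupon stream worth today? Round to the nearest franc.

Value one period before first payment (t=3): 8750 × [1 − (1+0.03)^(−28)] / 0.03 = 8750 × 18.764108 = 164,185.9470
Discount back 3 years: 164,185.9470 × (1+0.03)^(−3) = 164,185.9470 × 0.915142 = 150,253.4000

CHF 150,253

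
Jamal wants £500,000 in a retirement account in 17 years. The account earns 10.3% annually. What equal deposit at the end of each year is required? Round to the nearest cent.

PMT = 500000 / ( [(1+0.103)^17 − 1] / 0.103 ) = 500000 / 41.689294 = 11,993.4870

£11,993.49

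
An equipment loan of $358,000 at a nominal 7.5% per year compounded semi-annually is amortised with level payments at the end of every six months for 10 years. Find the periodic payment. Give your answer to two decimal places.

$25,762.43

With 2 periods per year: i = 0.0375, n = 20.
PMT = 358000 / ( [1 − (1+0.0375)^(−20)] / 0.0375 ) = 358000 / 13.896204 = 25,762.4308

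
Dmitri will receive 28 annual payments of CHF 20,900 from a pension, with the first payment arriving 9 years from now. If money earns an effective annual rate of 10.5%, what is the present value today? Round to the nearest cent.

Value one period before first payment (t=8): 20900 × [1 − (1+0.105)^(−28)] / 0.105 = 20900 × 8.942153 = 186,890.9889
PV₀ = 186,890.9889 / (1+0.105)^8 = 186,890.9889 / 2.222789 = 84,079.5034

CHF 84,079.50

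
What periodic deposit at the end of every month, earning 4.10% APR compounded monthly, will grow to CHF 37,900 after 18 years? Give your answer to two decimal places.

CHF 118.90

Periodic rate i = 0.041/12 = 0.00341667; n = 18 × 12 = 216 periods.
FV-annuity factor = 318.766334; PMT = 37900 / 318.766334 = 118.8959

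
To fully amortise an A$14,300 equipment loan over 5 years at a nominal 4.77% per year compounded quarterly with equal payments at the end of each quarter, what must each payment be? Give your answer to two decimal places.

Periodic rate i = 0.0477/4 = 0.011925; n = 5 × 4 = 20 periods.
Annuity-PV factor = 17.700549; PMT = 14300 / 17.700549 = 807.8845

A$807.88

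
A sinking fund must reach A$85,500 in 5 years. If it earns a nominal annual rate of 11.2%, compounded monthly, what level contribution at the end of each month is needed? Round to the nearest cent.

With 12 periods per year: i = 0.00933333, n = 60.
PMT = 85500 / ( [(1+0.00933333)^60 − 1] / 0.00933333 ) = 85500 / 79.942669 = 1,069.5165

A$1,069.52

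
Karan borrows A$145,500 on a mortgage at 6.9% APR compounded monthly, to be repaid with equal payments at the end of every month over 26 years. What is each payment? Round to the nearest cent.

A$1,004.53

Periodic rate i = 0.069/12 = 0.00575; n = 26 × 12 = 312 periods.
Annuity-PV factor = 144.843428; PMT = 145500 / 144.843428 = 1,004.5330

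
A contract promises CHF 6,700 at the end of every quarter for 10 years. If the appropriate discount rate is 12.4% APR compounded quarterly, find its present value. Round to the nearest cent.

CHF 152,395.72

With 4 periods per year: i = 0.031, n = 40.
PV = PMT · [1 − (1+i)^(−n)] / i = 6700 · 22.745630 = 152,395.7188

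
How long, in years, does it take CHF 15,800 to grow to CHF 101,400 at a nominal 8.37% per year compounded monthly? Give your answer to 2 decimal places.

22.29 years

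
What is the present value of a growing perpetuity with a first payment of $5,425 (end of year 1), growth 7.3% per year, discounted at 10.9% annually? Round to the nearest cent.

PV = D₁/(r − g) = 5425/(0.109 − 0.073) = 150,694.4444

$150,694.44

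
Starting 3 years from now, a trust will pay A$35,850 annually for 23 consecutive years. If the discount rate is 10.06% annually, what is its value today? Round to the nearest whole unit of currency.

A$261,747

Value one period before first payment (t=2): 35850 × [1 − (1+0.1006)^(−23)] / 0.1006 = 35850 × 8.844073 = 317,060.0251
PV₀ = 317,060.0251 / (1+0.1006)^2 = 317,060.0251 / 1.211320 = 261,747.4581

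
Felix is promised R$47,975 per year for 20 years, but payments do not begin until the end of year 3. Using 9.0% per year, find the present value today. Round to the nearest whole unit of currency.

PV at t=2 (ordinary 20-year annuity): 47975 × a(20|0.09) = 47975 × 9.128546 = 437,941.9785
PV₀ = 437,941.9785 / (1+0.09)^2 = 437,941.9785 / 1.188100 = 368,607.0015

R$368,607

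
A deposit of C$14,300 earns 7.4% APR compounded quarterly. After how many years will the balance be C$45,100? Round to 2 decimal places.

Periodic rate i = 0.074/4 = 0.0185.
n = ln(45100/14300) / ln(1+0.0185) = ln(3.15385) / 0.018331 = 62.6603 quarters
= 62.6603/4 years

15.67 years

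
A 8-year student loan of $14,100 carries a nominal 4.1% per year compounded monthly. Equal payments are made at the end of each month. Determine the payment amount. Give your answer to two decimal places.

i = 0.041/12 = 0.00341667 per month; n = 8·12 = 96.
Annuity-PV factor = 81.727066; PMT = 14100 / 81.727066 = 172.5255

$172.53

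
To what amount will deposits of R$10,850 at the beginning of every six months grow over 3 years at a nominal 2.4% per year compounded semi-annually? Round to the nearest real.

i = 0.024/2 = 0.012 per half-year; n = 3·2 = 6.
FV = PMT · [(1+i)^n − 1] / i × (1+i) = 10850 · 6.257101 = 67,889.5450
Payments are at the start of each period, so multiply by (1+i).

R$67,890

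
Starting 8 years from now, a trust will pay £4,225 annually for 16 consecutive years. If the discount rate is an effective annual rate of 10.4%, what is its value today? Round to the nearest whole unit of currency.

PV at t=7 (ordinary 16-year annuity): 4225 × a(16|0.104) = 4225 × 7.640865 = 32,282.6540
Discount back 7 years: 32,282.6540 × (1+0.104)^(−7) = 32,282.6540 × 0.500284 = 16,150.4905

£16,150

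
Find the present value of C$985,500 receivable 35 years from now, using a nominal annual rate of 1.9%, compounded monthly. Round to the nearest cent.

C$507,083.17

Periodic rate i = 0.019/12 = 0.00158333; n = 35 × 12 = 420 periods.
Discount factor = (1+0.00158333)^(−420) = 0.514544; PV = 985,500 × 0.514544 = 507,083.1681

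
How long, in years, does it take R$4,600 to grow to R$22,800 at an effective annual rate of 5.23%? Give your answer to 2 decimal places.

(1+i)^n = 22800/4600 = 4.95652, so n = ln 4.95652 / ln 1.0523 = 31.3998 years

31.40 years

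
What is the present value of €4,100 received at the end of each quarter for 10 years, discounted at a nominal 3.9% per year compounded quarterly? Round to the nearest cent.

With 4 periods per year: i = 0.00975, n = 40.
Annuity factor a(40|0.00975) = 32.991074; PV = 4100 × 32.991074 = 135,263.4023

€135,263.40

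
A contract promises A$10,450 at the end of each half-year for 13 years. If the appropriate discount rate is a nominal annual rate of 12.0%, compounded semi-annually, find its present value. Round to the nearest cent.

i = 0.12/2 = 0.06 per half-year; n = 13·2 = 26.
PV = 10450 × [1 − (1+0.06)^(−26)] / 0.06 = 10450 × 13.003166 = 135,883.0867

A$135,883.09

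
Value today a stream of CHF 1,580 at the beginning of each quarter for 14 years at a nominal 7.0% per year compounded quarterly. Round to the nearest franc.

CHF 57,094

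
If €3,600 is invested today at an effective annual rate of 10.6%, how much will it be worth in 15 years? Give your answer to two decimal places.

3,600 × (1+0.106)^15 = 3,600 × 4.532386 = 16,316.5902

€16,316.59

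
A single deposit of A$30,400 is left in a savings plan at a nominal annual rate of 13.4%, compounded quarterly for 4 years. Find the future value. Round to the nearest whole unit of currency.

i = 0.134/4 = 0.0335 per quarter; n = 4·4 = 16.
FV = 30,400 × (1 + 0.0335)^16 = 51,504.0379

A$51,504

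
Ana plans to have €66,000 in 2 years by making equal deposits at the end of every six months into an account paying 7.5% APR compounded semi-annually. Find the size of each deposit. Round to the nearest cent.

€15,600.34

With 2 periods per year: i = 0.0375, n = 4.
PMT = 66000 / ( [(1+0.0375)^4 − 1] / 0.0375 ) = 66000 / 4.230678 = 15,600.3374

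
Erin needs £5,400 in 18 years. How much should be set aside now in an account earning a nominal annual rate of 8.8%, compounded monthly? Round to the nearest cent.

£1,114.25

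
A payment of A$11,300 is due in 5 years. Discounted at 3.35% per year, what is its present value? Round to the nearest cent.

A$9,583.54

Discount factor = (1+0.0335)^(−5) = 0.848101; PV = 11,300 × 0.848101 = 9,583.5417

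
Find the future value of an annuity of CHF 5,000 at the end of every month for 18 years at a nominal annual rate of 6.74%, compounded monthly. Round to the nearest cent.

Periodic rate i = 0.0674/12 = 0.00561667; n = 18 × 12 = 216 periods.
Accumulation factor s(216|0.00561667) = 418.902002; FV = 5000 × 418.902002 = 2,094,510.0114

CHF 2,094,510.01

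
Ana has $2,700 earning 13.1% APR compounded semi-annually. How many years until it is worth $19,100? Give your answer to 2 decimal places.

Periodic rate i = 0.131/2 = 0.0655.
(1+i)^n = 19100/2700 = 7.07407, so n = ln 7.07407 / ln 1.0655 = 30.8371 half-years
= 30.8371/2 years

15.42 years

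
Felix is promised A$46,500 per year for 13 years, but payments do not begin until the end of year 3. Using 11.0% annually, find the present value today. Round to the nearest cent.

PV at t=2 (ordinary 13-year annuity): 46500 × a(13|0.11) = 46500 × 6.749870 = 313,868.9738
PV₀ = 313,868.9738 / (1+0.11)^2 = 313,868.9738 / 1.232100 = 254,743.1002

A$254,743.10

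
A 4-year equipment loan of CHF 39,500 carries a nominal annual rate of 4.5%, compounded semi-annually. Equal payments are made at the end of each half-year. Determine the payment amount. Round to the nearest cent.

CHF 5,450.39

With 2 periods per year: i = 0.0225, n = 8.
Annuity-PV factor = 7.247185; PMT = 39500 / 7.247185 = 5,450.3924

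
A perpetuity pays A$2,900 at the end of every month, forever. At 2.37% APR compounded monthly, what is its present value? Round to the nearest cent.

Periodic rate i = 0.0237/12 = 0.001975.
PV = C/r = 2900/0.001975 = 1,468,354.4304

A$1,468,354.43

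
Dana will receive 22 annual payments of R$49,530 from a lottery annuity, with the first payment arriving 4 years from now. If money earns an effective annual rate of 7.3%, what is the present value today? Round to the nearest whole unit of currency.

Value one period before first payment (t=3): 49530 × [1 − (1+0.073)^(−22)] / 0.073 = 49530 × 10.791374 = 534,496.7673
PV₀ = 534,496.7673 / (1+0.073)^3 = 534,496.7673 / 1.235376 = 432,659.1741

R$432,659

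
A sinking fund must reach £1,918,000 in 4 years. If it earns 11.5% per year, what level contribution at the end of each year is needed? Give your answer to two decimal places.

£404,264.30

FV-annuity factor = 4.744421; PMT = 1.918e+06 / 4.744421 = 404,264.3034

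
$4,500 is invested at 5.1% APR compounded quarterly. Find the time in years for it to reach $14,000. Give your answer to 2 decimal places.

22.40 years

Periodic rate i = 0.051/4 = 0.01275.
n = ln(14000/4500) / ln(1+0.01275) = ln(3.11111) / 0.012669 = 89.5843 quarters
= 89.5843/4 years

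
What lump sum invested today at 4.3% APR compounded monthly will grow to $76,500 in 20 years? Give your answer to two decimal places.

$32,421.70

Periodic rate i = 0.043/12 = 0.00358333; n = 20 × 12 = 240 periods.
PV = 76,500 / (1 + 0.00358333)^240 = 76,500 / 2.359531 = 32,421.6984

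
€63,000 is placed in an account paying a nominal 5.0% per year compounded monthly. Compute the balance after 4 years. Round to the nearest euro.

€76,916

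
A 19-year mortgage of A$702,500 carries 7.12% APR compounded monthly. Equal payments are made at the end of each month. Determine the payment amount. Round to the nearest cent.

A$5,629.24

i = 0.0712/12 = 0.00593333 per month; n = 19·12 = 228.
Annuity-PV factor = 124.794794; PMT = 702500 / 124.794794 = 5,629.2412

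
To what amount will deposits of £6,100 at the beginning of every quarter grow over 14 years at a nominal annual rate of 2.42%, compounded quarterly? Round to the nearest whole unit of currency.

£407,603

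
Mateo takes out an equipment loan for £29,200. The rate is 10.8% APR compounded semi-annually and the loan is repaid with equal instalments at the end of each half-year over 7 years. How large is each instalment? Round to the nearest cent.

Periodic rate i = 0.108/2 = 0.054; n = 7 × 2 = 14 periods.
Annuity-PV factor = 9.650273; PMT = 29200 / 9.650273 = 3,025.8210

£3,025.82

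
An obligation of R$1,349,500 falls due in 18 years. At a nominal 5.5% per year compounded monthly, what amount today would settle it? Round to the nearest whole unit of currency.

R$502,578

Periodic rate i = 0.055/12 = 0.00458333; n = 18 × 12 = 216 periods.
Discount factor = (1+0.00458333)^(−216) = 0.372418; PV = 1,349,500 × 0.372418 = 502,578.2122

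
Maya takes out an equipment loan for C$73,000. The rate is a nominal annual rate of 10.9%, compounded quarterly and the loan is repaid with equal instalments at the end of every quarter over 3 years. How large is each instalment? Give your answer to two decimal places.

C$7,213.86

Periodic rate i = 0.109/4 = 0.02725; n = 3 × 4 = 12 periods.
PMT = 73000 / ( [1 − (1+0.02725)^(−12)] / 0.02725 ) = 73000 / 10.119407 = 7,213.8614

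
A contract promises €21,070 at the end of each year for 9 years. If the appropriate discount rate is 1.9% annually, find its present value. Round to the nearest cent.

PV = PMT · [1 − (1+i)^(−n)] / i = 21070 · 8.201330 = 172,802.0310

€172,802.03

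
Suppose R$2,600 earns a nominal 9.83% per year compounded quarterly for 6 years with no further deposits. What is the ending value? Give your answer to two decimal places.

R$4,656.11

Periodic rate i = 0.0983/4 = 0.024575; n = 6 × 4 = 24 periods.
FV = 2,600 × (1 + 0.024575)^24 = 4,656.1125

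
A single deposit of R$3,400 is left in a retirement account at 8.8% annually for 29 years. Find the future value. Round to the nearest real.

3,400 × (1+0.088)^29 = 3,400 × 11.540854 = 39,238.9053

R$39,239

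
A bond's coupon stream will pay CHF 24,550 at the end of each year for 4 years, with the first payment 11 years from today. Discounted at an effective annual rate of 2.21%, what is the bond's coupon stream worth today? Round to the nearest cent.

CHF 74,743.57

Value one period before first payment (t=10): 24550 × [1 − (1+0.0221)^(−4)] / 0.0221 = 24550 × 3.788403 = 93,005.3021
PV₀ = 93,005.3021 / (1+0.0221)^10 = 93,005.3021 / 1.244325 = 74,743.5679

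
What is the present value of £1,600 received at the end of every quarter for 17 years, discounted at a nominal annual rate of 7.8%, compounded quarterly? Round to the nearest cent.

Periodic rate i = 0.078/4 = 0.0195; n = 17 × 4 = 68 periods.
PV = 1600 × [1 − (1+0.0195)^(−68)] / 0.0195 = 1600 × 37.489845 = 59,983.7522

£59,983.75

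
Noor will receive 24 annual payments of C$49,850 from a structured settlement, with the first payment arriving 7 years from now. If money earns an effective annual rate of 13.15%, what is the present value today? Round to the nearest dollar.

C$171,326

PV at t=6 (ordinary 24-year annuity): 49850 × a(24|0.1315) = 49850 × 7.212492 = 359,542.7074
PV₀ = 359,542.7074 / (1+0.1315)^6 = 359,542.7074 / 2.098589 = 171,325.9445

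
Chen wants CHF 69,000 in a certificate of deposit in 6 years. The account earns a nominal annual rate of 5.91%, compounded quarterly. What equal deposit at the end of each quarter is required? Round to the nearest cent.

With 4 periods per year: i = 0.014775, n = 24.
FV-annuity factor = 28.556137; PMT = 69000 / 28.556137 = 2,416.2932

CHF 2,416.29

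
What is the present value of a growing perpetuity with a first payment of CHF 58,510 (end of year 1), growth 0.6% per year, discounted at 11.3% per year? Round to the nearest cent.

CHF 546,822.43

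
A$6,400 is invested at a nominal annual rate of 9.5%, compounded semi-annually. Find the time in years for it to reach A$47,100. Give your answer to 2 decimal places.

Periodic rate i = 0.095/2 = 0.0475.
n = ln(47100/6400) / ln(1+0.0475) = ln(7.35938) / 0.046406 = 43.0108 half-years
= 43.0108/2 years

21.51 years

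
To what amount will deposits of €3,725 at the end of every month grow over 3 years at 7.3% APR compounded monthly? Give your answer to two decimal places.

Periodic rate i = 0.073/12 = 0.00608333; n = 3 × 12 = 36 periods.
Accumulation factor s(36|0.00608333) = 40.110524; FV = 3725 × 40.110524 = 149,411.7003

€149,411.70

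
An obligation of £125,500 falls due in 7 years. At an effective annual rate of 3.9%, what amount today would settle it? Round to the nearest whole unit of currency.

£96,014

PV = 125,500 / (1 + 0.039)^7 = 125,500 / 1.307100 = 96,014.0729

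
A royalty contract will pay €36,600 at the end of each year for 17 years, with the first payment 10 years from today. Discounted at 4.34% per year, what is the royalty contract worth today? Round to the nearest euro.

Value one period before first payment (t=9): 36600 × [1 − (1+0.0434)^(−17)] / 0.0434 = 36600 × 11.851062 = 433,748.8521
Discount back 9 years: 433,748.8521 × (1+0.0434)^(−9) = 433,748.8521 × 0.682248 = 295,924.4485

€295,924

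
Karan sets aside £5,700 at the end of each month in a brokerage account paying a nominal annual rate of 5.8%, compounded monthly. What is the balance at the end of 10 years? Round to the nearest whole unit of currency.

i = 0.058/12 = 0.00483333 per month; n = 10·12 = 120.
Accumulation factor s(120|0.00483333) = 162.112713; FV = 5700 × 162.112713 = 924,042.4648

£924,042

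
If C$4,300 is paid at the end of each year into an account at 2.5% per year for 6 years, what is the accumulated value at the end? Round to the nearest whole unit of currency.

Accumulation factor s(6|0.025) = 6.387737; FV = 4300 × 6.387737 = 27,467.2679

C$27,467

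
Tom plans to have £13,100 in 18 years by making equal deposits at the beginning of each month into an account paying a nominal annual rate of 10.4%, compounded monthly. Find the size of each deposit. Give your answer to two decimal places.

i = 0.104/12 = 0.00866667 per month; n = 18·12 = 216.
PMT = 13100 / ( [(1+0.00866667)^216 − 1] / 0.00866667 × (1+i) ) = 13100 / 634.186890 = 20.6564

£20.66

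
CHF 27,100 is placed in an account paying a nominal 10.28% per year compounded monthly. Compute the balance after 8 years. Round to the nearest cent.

Periodic rate i = 0.1028/12 = 0.00856667; n = 8 × 12 = 96 periods.
FV = 27,100 × (1 + 0.00856667)^96 = 61,462.7380

CHF 61,462.74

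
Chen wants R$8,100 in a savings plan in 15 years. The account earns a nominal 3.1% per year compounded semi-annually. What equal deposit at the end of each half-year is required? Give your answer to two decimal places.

With 2 periods per year: i = 0.0155, n = 30.
PMT = 8100 / ( [(1+0.0155)^30 − 1] / 0.0155 ) = 8100 / 37.828754 = 214.1228

R$214.12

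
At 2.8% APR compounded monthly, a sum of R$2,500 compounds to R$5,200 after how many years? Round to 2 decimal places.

26.19 years

Periodic rate i = 0.028/12 = 0.00233333.
n = ln(5200/2500) / ln(1+0.00233333) = ln(2.08000) / 0.002331 = 314.2380 months
= 314.2380/12 years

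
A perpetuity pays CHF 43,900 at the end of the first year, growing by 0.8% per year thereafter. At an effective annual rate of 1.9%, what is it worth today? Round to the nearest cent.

PV = PMT / (i − g) = 43900 / (0.019 − 0.008) = 43900 / 0.011000 = 3,990,909.0909

CHF 3,990,909.09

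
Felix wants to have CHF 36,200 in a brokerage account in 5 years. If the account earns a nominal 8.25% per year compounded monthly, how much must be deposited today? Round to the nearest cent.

With 12 periods per year: i = 0.006875, n = 60.
Discount factor = (1+0.006875)^(−60) = 0.662928; PV = 36,200 × 0.662928 = 23,998.0031

CHF 23,998.00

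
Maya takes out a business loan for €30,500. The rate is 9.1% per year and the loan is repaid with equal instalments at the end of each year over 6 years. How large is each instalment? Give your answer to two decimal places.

PMT = 30500 / ( [1 − (1+0.091)^(−6)] / 0.091 ) = 30500 / 4.472575 = 6,819.3372

€6,819.34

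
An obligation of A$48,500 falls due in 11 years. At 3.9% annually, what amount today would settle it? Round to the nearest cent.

PV = 48,500 / (1 + 0.039)^11 = 48,500 / 1.523249 = 31,839.8282

A$31,839.83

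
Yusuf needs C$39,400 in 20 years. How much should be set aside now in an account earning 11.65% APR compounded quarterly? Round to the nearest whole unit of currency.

C$3,963

Periodic rate i = 0.1165/4 = 0.029125; n = 20 × 4 = 80 periods.
PV = 39,400 / (1 + 0.029125)^80 = 39,400 / 9.941462 = 3,963.1996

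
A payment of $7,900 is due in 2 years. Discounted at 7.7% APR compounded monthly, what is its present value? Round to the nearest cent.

$6,775.78

i = 0.077/12 = 0.00641667 per month; n = 2·12 = 24.
PV = FV·(1+i)^(−n) = 7,900 × 0.857694 = 6,775.7817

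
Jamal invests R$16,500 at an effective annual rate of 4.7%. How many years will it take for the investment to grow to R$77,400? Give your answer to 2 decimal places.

33.65 years

(1+i)^n = 77400/16500 = 4.69091, so n = ln 4.69091 / ln 1.047 = 33.6526 years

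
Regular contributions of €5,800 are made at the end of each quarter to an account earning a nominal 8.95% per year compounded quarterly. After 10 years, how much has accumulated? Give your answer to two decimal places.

€368,947.21

With 4 periods per year: i = 0.022375, n = 40.
Accumulation factor s(40|0.022375) = 63.611589; FV = 5800 × 63.611589 = 368,947.2137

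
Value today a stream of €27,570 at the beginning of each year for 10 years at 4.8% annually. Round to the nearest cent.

€225,289.78

Annuity factor a(10|0.048) × (1+i) = 8.171555; PV = 27570 × 8.171555 = 225,289.7850
(Beginning-of-period payments → annuity-due factor ×(1+i).)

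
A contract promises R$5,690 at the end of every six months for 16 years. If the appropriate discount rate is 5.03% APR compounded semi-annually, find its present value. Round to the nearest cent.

R$124,059.94

Periodic rate i = 0.0503/2 = 0.02515; n = 16 × 2 = 32 periods.
PV = PMT · [1 − (1+i)^(−n)] / i = 5690 · 21.803153 = 124,059.9412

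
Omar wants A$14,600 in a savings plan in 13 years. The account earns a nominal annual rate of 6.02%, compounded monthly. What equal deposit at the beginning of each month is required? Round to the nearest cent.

i = 0.0602/12 = 0.00501667 per month; n = 13·12 = 156.
PMT = 14600 / ( [(1+0.00501667)^156 − 1] / 0.00501667 × (1+i) ) = 14600 / 236.972219 = 61.6106

A$61.61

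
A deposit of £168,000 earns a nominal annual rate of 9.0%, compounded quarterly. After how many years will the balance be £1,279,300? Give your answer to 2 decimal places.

Periodic rate i = 0.09/4 = 0.0225.
(1+i)^n = 1.2793e+06/168000 = 7.61488, so n = ln 7.61488 / ln 1.0225 = 91.2381 quarters
= 91.2381/4 years

22.81 years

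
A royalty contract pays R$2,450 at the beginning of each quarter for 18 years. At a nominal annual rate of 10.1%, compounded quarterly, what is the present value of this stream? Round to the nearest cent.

Periodic rate i = 0.101/4 = 0.02525; n = 18 × 4 = 72 periods.
Annuity factor a(72|0.02525) × (1+i) = 33.861407; PV = 2450 × 33.861407 = 82,960.4476
Payments are at the start of each period, so multiply by (1+i).

R$82,960.45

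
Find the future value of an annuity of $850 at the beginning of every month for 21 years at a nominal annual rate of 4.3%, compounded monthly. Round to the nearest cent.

$348,284.20

With 12 periods per year: i = 0.00358333, n = 252.
FV = PMT · [(1+i)^n − 1] / i × (1+i) = 850 · 409.746112 = 348,284.1955
(Beginning-of-period payments → annuity-due factor ×(1+i).)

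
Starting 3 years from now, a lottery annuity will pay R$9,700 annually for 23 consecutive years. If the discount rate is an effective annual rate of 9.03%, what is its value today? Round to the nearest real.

R$77,991

PV at t=2 (ordinary 23-year annuity): 9700 × a(23|0.0903) = 9700 × 9.558006 = 92,712.6574
PV₀ = 92,712.6574 / (1+0.0903)^2 = 92,712.6574 / 1.188754 = 77,991.4519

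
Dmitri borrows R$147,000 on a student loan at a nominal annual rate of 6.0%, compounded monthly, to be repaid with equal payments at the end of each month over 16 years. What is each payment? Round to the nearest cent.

R$1,192.81

Periodic rate i = 0.06/12 = 0.005; n = 16 × 12 = 192 periods.
Annuity-PV factor = 123.238025; PMT = 147000 / 123.238025 = 1,192.8137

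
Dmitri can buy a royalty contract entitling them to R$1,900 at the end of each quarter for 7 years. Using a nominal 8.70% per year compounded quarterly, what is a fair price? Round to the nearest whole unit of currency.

With 4 periods per year: i = 0.02175, n = 28.
Annuity factor a(28|0.02175) = 20.806581; PV = 1900 × 20.806581 = 39,532.5043

R$39,533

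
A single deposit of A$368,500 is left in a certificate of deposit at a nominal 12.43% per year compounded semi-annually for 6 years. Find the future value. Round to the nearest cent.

A$759,744.80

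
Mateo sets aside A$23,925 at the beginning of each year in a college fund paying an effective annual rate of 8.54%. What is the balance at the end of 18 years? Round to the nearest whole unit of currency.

FV = 23925 × [(1+0.0854)^18 − 1] / 0.0854 × (1+i) = 23925 × 42.848661 = 1,025,154.2103
(Beginning-of-period payments → annuity-due factor ×(1+i).)

A$1,025,154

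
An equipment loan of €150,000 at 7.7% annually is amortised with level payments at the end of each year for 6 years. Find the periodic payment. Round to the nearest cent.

€32,152.58

Annuity-PV factor = 4.665256; PMT = 150000 / 4.665256 = 32,152.5798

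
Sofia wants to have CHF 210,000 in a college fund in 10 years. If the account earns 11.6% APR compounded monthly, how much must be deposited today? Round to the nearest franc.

Periodic rate i = 0.116/12 = 0.00966667; n = 10 × 12 = 120 periods.
Discount factor = (1+0.00966667)^(−120) = 0.315237; PV = 210,000 × 0.315237 = 66,199.8585

CHF 66,200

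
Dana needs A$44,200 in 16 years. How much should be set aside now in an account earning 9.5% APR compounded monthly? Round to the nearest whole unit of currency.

i = 0.095/12 = 0.00791667 per month; n = 16·12 = 192.
Discount factor = (1+0.00791667)^(−192) = 0.220025; PV = 44,200 × 0.220025 = 9,725.0972

A$9,725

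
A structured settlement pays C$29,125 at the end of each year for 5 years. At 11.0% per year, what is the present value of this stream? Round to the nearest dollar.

Annuity factor a(5|0.11) = 3.695897; PV = 29125 × 3.695897 = 107,643.0006

C$107,643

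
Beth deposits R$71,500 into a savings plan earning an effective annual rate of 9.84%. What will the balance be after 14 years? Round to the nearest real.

R$266,044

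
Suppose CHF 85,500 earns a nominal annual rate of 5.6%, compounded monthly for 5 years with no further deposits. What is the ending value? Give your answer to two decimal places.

i = 0.056/12 = 0.00466667 per month; n = 5·12 = 60.
85,500 × (1+0.00466667)^60 = 85,500 × 1.322268 = 113,053.9421

CHF 113,053.94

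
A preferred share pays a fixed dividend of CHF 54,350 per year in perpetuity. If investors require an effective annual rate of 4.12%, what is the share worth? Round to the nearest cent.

PV = C/r = 54350/0.0412 = 1,319,174.7573

CHF 1,319,174.76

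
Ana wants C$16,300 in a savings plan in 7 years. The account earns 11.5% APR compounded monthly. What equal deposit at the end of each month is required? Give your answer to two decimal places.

C$127.19

Periodic rate i = 0.115/12 = 0.00958333; n = 7 × 12 = 84 periods.
FV-annuity factor = 128.153744; PMT = 16300 / 128.153744 = 127.1910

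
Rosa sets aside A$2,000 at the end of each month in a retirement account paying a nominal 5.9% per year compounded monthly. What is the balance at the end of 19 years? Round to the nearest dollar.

With 12 periods per year: i = 0.00491667, n = 228.
FV = PMT · [(1+i)^n − 1] / i = 2000 · 418.882416 = 837,764.8327

A$837,765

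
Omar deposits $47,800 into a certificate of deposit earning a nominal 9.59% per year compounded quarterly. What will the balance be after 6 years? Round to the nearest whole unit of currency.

$84,406

i = 0.0959/4 = 0.023975 per quarter; n = 6·4 = 24.
FV = PV·(1+i)^n = 47,800 × 1.765812 = 84,405.8181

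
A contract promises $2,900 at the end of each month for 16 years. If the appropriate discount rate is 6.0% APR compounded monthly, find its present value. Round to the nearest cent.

$357,390.27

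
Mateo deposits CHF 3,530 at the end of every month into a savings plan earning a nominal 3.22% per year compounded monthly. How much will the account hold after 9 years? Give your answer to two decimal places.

CHF 441,546.09

Periodic rate i = 0.0322/12 = 0.00268333; n = 9 × 12 = 108 periods.
FV = 3530 × [(1+0.00268333)^108 − 1] / 0.00268333 = 3530 × 125.083878 = 441,546.0879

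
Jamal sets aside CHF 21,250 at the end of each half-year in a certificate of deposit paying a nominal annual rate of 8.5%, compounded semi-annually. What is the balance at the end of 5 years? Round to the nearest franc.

CHF 258,107

i = 0.085/2 = 0.0425 per half-year; n = 5·2 = 10.
Accumulation factor s(10|0.0425) = 12.146223; FV = 21250 × 12.146223 = 258,107.2340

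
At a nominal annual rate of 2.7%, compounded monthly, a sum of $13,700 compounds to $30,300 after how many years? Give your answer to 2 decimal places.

29.43 years

Periodic rate i = 0.027/12 = 0.00225.
n = ln(30300/13700) / ln(1+0.00225) = ln(2.21168) / 0.002247 = 353.1753 months
= 353.1753/12 years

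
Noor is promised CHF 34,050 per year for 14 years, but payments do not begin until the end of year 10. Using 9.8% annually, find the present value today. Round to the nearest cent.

CHF 109,324.51

PV at t=9 (ordinary 14-year annuity): 34050 × a(14|0.098) = 34050 × 7.447688 = 253,593.7927
Discount back 9 years: 253,593.7927 × (1+0.098)^(−9) = 253,593.7927 × 0.431101 = 109,324.5146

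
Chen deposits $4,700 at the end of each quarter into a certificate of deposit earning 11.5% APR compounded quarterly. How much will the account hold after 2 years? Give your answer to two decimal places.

$41,609.05

Periodic rate i = 0.115/4 = 0.02875; n = 2 × 4 = 8 periods.
FV = 4700 × [(1+0.02875)^8 − 1] / 0.02875 = 4700 × 8.852990 = 41,609.0519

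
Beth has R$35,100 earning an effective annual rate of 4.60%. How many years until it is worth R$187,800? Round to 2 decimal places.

37.29 years

n = ln(187800/35100) / ln(1+0.046) = ln(5.35043) / 0.044973 = 37.2927 years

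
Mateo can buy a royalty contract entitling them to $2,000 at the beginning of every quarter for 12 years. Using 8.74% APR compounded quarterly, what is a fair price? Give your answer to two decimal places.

$60,390.89

With 4 periods per year: i = 0.02185, n = 48.
PV = 2000 × [1 − (1+0.02185)^(−48)] / 0.02185 × (1+i) = 2000 × 30.195444 = 60,390.8888
Payments are at the start of each period, so multiply by (1+i).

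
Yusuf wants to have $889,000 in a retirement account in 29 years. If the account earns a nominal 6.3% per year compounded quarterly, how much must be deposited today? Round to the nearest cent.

$145,087.29

i = 0.063/4 = 0.01575 per quarter; n = 29·4 = 116.
PV = 889,000 / (1 + 0.01575)^116 = 889,000 / 6.127346 = 145,087.2888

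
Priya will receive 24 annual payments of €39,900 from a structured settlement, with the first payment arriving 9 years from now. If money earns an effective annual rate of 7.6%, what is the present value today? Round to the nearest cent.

Value one period before first payment (t=8): 39900 × [1 − (1+0.076)^(−24)] / 0.076 = 39900 × 10.889640 = 434,496.6216
Discount back 8 years: 434,496.6216 × (1+0.076)^(−8) = 434,496.6216 × 0.556547 = 241,817.7819

€241,817.78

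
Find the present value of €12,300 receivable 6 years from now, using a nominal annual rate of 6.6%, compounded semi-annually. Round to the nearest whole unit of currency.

€8,331

With 2 periods per year: i = 0.033, n = 12.
PV = 12,300 / (1 + 0.033)^12 = 12,300 / 1.476399 = 8,331.0790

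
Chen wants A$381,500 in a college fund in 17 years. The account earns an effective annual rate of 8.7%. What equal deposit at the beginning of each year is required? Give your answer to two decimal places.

FV-annuity factor × (1+i) = 39.101332; PMT = 381500 / 39.101332 = 9,756.7008

A$9,756.70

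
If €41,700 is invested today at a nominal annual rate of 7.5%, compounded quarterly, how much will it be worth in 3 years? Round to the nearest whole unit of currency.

i = 0.075/4 = 0.01875 per quarter; n = 3·4 = 12.
FV = PV·(1+i)^n = 41,700 × 1.249716 = 52,113.1729

€52,113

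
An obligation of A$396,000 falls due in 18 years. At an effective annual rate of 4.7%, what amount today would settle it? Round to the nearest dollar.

A$173,243

PV = 396,000 / (1 + 0.047)^18 = 396,000 / 2.285811 = 173,242.6889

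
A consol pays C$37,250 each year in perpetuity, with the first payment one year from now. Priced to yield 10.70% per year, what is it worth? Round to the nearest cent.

PV = C/r = 37250/0.107 = 348,130.8411

C$348,130.84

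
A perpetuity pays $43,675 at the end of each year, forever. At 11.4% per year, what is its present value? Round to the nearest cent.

$383,114.04

PV = C/r = 43675/0.114 = 383,114.0351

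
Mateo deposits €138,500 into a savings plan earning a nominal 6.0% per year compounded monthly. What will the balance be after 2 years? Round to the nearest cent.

€156,111.63

Periodic rate i = 0.06/12 = 0.005; n = 2 × 12 = 24 periods.
FV = PV·(1+i)^n = 138,500 × 1.127160 = 156,111.6290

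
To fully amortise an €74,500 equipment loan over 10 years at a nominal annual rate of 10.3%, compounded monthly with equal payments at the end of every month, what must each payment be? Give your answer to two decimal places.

Periodic rate i = 0.103/12 = 0.00858333; n = 10 × 12 = 120 periods.
PMT = 74500 / ( [1 − (1+0.00858333)^(−120)] / 0.00858333 ) = 74500 / 74.728595 = 996.9410

€996.94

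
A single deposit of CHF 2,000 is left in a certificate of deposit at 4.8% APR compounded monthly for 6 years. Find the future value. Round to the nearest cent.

With 12 periods per year: i = 0.004, n = 72.
FV = 2,000 × (1 + 0.004)^72 = 2,665.9826

CHF 2,665.98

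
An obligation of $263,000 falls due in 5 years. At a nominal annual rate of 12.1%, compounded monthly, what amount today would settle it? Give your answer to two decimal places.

Periodic rate i = 0.121/12 = 0.0100833; n = 5 × 12 = 60 periods.
Discount factor = (1+0.0100833)^(−60) = 0.547731; PV = 263,000 × 0.547731 = 144,053.3749

$144,053.37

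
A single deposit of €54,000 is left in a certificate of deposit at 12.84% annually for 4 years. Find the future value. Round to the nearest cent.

€87,547.97

FV = PV·(1+i)^n = 54,000 × 1.621259 = 87,547.9678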